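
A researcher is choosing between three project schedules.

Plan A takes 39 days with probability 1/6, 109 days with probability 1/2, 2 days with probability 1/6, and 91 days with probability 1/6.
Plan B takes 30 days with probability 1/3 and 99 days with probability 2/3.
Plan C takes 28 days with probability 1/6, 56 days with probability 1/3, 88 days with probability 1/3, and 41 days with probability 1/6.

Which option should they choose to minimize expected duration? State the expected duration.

Plan A = 1/6 × 39 + 1/2 × 109 + 1/6 × 2 + 1/6 × 91 = 6.5 + 54.5 + 0.3333 + 15.1667 = 76.5
Plan B = 1/3 × 30 + 2/3 × 99 = 10 + 66 = 76
Plan C = 1/6 × 28 + 1/3 × 56 + 1/3 × 88 + 1/6 × 41 = 4.6667 + 18.6667 + 29.3333 + 6.8333 = 59.5

Plan C (59.5 days)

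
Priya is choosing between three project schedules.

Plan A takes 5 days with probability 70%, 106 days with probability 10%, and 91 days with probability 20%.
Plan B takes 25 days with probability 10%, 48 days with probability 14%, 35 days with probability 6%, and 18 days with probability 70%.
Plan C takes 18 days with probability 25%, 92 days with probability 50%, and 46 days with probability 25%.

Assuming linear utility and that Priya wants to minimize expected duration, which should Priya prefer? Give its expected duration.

Plan A = 0.7 × 5 + 0.1 × 106 + 0.2 × 91 = 3.5 + 10.6 + 18.2 = 32.3
Plan B = 0.1 × 25 + 0.14 × 48 + 0.06 × 35 + 0.7 × 18 = 2.5 + 6.72 + 2.1 + 12.6 = 23.92
Plan C = 0.25 × 18 + 0.5 × 92 + 0.25 × 46 = 4.5 + 46 + 11.5 = 62

Plan B (23.92 days)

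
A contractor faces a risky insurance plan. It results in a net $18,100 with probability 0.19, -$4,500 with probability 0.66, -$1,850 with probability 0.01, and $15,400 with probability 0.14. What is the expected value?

$2,606.50

EV = 0.19 × 18100 + 0.66 × (-4500) + 0.01 × (-1850) + 0.14 × 15400 = 3439 − 2970 − 18.5 + 2156 = 2606.5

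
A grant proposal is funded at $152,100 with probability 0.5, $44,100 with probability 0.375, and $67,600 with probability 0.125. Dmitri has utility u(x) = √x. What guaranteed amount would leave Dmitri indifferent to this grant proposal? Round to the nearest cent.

$93,789.06

E[u] = 0.5·√152100 + 0.375·√44100 + 0.125·√67600 = 0.5·390 + 0.375·210 + 0.125·260 = 306.25
CE = (306.25)² = 93789.0625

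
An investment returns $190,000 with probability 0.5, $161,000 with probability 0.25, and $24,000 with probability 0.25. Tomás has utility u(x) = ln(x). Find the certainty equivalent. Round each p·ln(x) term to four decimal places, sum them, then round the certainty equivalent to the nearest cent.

$108,684.01

E[u] = 0.5·ln(190000) + 0.25·ln(161000) + 0.25·ln(24000) = 6.0774 + 2.9973 + 2.5215 = 11.5962
CE = e^11.5962 ≈ 108684.01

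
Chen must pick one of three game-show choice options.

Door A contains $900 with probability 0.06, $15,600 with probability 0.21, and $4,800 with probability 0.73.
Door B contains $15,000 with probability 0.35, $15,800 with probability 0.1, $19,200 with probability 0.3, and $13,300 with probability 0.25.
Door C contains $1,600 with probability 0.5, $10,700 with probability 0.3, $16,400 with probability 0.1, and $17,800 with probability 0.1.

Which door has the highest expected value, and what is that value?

Door A = 0.06 × 900 + 0.21 × 15600 + 0.73 × 4800 = 54 + 3276 + 3504 = 6834
Door B = 0.35 × 15000 + 0.1 × 15800 + 0.3 × 19200 + 0.25 × 13300 = 5250 + 1580 + 5760 + 3325 = 15915
Door C = 0.5 × 1600 + 0.3 × 10700 + 0.1 × 16400 + 0.1 × 17800 = 800 + 3210 + 1640 + 1780 = 7430

Door B ($15,915)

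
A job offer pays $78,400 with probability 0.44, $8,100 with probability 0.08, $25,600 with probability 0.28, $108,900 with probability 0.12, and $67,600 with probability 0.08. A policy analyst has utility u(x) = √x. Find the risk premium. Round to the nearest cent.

E[u] = 0.44·√78400 + 0.08·√8100 + 0.28·√25600 + 0.12·√108900 + 0.08·√67600 = 0.44·280 + 0.08·90 + 0.28·160 + 0.12·330 + 0.08·260 = 235.6
CE = (235.6)² = 55507.36
Risk premium = EV − CE = 60788 − 55507.36 = 5280.64

$5,280.64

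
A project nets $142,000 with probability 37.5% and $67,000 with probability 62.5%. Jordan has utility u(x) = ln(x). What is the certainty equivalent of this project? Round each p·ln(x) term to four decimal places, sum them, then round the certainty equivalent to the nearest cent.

$88,796.28

E[u] = 0.375·ln(142000) + 0.625·ln(67000) = 4.4488 + 6.9453 = 11.3941
CE = e^11.3941 ≈ 88796.28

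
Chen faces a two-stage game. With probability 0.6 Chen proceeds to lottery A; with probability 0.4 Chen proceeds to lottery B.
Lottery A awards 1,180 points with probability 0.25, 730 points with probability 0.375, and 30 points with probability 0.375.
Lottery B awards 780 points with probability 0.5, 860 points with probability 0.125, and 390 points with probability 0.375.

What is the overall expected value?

605.5 points

EV(A) = 0.25 × 1180 + 0.375 × 730 + 0.375 × 30 = 295 + 273.75 + 11.25 = 580
EV(B) = 0.5 × 780 + 0.125 × 860 + 0.375 × 390 = 390 + 107.5 + 146.25 = 643.75
Overall = 0.6 × 580 + 0.4 × 643.75 = 348 + 257.5 = 605.5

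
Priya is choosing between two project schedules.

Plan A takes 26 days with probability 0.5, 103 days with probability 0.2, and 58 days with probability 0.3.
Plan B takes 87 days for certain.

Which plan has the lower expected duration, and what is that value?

Plan A = 0.5 × 26 + 0.2 × 103 + 0.3 × 58 = 13 + 20.6 + 17.4 = 51
Plan B: 87 (certain)

Plan A (51 days)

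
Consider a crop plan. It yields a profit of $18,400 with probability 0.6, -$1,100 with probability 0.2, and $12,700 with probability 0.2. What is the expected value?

EV = 0.6 × 18400 + 0.2 × (-1100) + 0.2 × 12700 = 11040 − 220 + 2540 = 13360

$13,360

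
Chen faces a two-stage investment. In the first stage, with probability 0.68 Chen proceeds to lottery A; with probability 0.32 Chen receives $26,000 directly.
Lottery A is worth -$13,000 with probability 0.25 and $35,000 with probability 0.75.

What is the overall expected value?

EV(A) = 0.25 × (-13000) + 0.75 × 35000 = -3250 + 26250 = 23000
Branch B: 26000 (certain)
Overall = 0.68 × 23000 + 0.32 × 26000 = 15640 + 8320 = 23960

$23,960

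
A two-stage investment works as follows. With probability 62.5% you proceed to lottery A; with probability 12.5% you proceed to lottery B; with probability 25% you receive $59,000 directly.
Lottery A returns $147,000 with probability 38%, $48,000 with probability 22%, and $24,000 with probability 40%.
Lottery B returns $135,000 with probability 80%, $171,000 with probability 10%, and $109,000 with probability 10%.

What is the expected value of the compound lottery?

$79,262.50

EV(A) = 0.38 × 147000 + 0.22 × 48000 + 0.4 × 24000 = 55860 + 10560 + 9600 = 76020
EV(B) = 0.8 × 135000 + 0.1 × 171000 + 0.1 × 109000 = 108000 + 17100 + 10900 = 136000
Branch C: 59000 (certain)
Overall = 0.625 × 76020 + 0.125 × 136000 + 0.25 × 59000 = 47512.5 + 17000 + 14750 = 79262.5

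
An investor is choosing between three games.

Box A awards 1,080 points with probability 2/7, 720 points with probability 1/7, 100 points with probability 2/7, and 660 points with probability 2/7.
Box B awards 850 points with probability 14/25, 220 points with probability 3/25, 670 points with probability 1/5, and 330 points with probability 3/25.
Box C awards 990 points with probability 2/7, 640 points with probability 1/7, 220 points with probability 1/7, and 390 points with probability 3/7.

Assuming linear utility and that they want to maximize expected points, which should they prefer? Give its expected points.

Box A = 2/7 × 1080 + 1/7 × 720 + 2/7 × 100 + 2/7 × 660 = 308.5714 + 102.8571 + 28.5714 + 188.5714 = 628.5714
Box B = 14/25 × 850 + 3/25 × 220 + 1/5 × 670 + 3/25 × 330 = 476 + 26.4 + 134 + 39.6 = 676
Box C = 2/7 × 990 + 1/7 × 640 + 1/7 × 220 + 3/7 × 390 = 282.8571 + 91.4286 + 31.4286 + 167.1429 = 572.8571

Box B (676 points)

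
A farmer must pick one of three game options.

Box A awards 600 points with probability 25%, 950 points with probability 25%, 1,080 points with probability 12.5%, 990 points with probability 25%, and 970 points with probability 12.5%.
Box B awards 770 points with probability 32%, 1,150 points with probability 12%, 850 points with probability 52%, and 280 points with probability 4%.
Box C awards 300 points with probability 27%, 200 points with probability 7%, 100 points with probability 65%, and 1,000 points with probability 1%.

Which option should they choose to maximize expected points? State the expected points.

Box A (891.25 points)

Box A = 0.25 × 600 + 0.25 × 950 + 0.125 × 1080 + 0.25 × 990 + 0.125 × 970 = 150 + 237.5 + 135 + 247.5 + 121.25 = 891.25
Box B = 0.32 × 770 + 0.12 × 1150 + 0.52 × 850 + 0.04 × 280 = 246.4 + 138 + 442 + 11.2 = 837.6
Box C = 0.27 × 300 + 0.07 × 200 + 0.65 × 100 + 0.01 × 1000 = 81 + 14 + 65 + 10 = 170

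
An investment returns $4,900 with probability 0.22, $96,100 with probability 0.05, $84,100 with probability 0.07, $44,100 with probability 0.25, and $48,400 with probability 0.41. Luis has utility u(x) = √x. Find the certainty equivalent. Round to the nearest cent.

E[u] = 0.22·√4900 + 0.05·√96100 + 0.07·√84100 + 0.25·√44100 + 0.41·√48400 = 0.22·70 + 0.05·310 + 0.07·290 + 0.25·210 + 0.41·220 = 193.9
CE = (193.9)² = 37597.21

$37,597.21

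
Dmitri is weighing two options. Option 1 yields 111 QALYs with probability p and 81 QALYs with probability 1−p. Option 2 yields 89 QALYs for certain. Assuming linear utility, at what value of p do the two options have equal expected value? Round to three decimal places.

p = 0.267

p·111 + (1−p)·81 = 89
30p + 81 = 89
p = (89 − 81) / 30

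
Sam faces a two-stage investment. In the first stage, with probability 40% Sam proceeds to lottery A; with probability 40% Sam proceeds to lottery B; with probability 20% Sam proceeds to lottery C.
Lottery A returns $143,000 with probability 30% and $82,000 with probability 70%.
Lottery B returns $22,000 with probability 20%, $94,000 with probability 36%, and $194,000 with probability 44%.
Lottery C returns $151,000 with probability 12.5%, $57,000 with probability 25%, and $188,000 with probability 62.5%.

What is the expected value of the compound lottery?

$119,685

EV(A) = 0.3 × 143000 + 0.7 × 82000 = 42900 + 57400 = 100300
EV(B) = 0.2 × 22000 + 0.36 × 94000 + 0.44 × 194000 = 4400 + 33840 + 85360 = 123600
EV(C) = 0.125 × 151000 + 0.25 × 57000 + 0.625 × 188000 = 18875 + 14250 + 117500 = 150625
Overall = 0.4 × 100300 + 0.4 × 123600 + 0.2 × 150625 = 40120 + 49440 + 30125 = 119685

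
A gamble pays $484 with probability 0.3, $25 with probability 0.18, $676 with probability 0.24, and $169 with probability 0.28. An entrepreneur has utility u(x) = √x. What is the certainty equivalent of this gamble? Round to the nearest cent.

$302.06

E[u] = 0.3·√484 + 0.18·√25 + 0.24·√676 + 0.28·√169 = 0.3·22 + 0.18·5 + 0.24·26 + 0.28·13 = 17.38
CE = (17.38)² = 302.0644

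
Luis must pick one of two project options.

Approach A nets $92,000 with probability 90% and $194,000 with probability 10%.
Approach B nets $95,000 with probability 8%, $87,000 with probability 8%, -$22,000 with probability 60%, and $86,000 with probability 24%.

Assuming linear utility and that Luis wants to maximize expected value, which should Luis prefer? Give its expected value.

Approach A ($102,200)

Approach A = 0.9 × 92000 + 0.1 × 194000 = 82800 + 19400 = 102200
Approach B = 0.08 × 95000 + 0.08 × 87000 + 0.6 × (-22000) + 0.24 × 86000 = 7600 + 6960 − 13200 + 20640 = 22000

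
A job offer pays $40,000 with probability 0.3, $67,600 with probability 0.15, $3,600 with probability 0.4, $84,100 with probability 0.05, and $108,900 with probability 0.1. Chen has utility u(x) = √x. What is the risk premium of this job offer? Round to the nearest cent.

E[u] = 0.3·√40000 + 0.15·√67600 + 0.4·√3600 + 0.05·√84100 + 0.1·√108900 = 0.3·200 + 0.15·260 + 0.4·60 + 0.05·290 + 0.1·330 = 170.5
CE = (170.5)² = 29070.25
Risk premium = EV − CE = 38675 − 29070.25 = 9604.75

$9,604.75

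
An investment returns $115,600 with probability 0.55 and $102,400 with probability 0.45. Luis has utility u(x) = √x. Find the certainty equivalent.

$109,561

E[u] = 0.55·√115600 + 0.45·√102400 = 0.55·340 + 0.45·320 = 331
CE = (331)² = 109561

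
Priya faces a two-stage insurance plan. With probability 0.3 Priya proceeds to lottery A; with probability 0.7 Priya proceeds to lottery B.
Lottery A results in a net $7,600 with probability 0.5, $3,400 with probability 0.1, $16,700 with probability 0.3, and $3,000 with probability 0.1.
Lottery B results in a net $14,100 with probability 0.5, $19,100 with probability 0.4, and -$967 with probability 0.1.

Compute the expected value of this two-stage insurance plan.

EV(A) = 0.5 × 7600 + 0.1 × 3400 + 0.3 × 16700 + 0.1 × 3000 = 3800 + 340 + 5010 + 300 = 9450
EV(B) = 0.5 × 14100 + 0.4 × 19100 + 0.1 × (-967) = 7050 + 7640 − 96.7 = 14593.3
Overall = 0.3 × 9450 + 0.7 × 14593.3 = 2835 + 10215.31 = 13050.31

$13,050.31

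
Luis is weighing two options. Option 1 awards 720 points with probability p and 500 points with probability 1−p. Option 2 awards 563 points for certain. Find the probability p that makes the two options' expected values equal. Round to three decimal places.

p·720 + (1−p)·500 = 563
220p + 500 = 563
p = (563 − 500) / 220

p = 0.286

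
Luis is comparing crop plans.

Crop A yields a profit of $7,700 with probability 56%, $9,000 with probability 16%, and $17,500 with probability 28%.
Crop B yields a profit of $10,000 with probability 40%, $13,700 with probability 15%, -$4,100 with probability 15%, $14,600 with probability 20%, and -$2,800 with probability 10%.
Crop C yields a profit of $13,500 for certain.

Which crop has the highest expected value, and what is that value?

Crop A = 0.56 × 7700 + 0.16 × 9000 + 0.28 × 17500 = 4312 + 1440 + 4900 = 10652
Crop B = 0.4 × 10000 + 0.15 × 13700 + 0.15 × (-4100) + 0.2 × 14600 + 0.1 × (-2800) = 4000 + 2055 − 615 + 2920 − 280 = 8080
Crop C: 13500 (certain)

Crop C ($13,500)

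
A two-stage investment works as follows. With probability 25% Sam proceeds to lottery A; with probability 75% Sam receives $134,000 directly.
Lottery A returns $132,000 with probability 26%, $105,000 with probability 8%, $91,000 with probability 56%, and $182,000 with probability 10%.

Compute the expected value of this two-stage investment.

$128,470

EV(A) = 0.26 × 132000 + 0.08 × 105000 + 0.56 × 91000 + 0.1 × 182000 = 34320 + 8400 + 50960 + 18200 = 111880
Branch B: 134000 (certain)
Overall = 0.25 × 111880 + 0.75 × 134000 = 27970 + 100500 = 128470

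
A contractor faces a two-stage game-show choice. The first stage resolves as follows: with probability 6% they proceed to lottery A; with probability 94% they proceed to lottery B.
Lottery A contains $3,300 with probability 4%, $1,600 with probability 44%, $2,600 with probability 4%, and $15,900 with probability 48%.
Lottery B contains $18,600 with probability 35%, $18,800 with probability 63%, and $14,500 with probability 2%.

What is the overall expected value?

$18,039.68

EV(A) = 0.04 × 3300 + 0.44 × 1600 + 0.04 × 2600 + 0.48 × 15900 = 132 + 704 + 104 + 7632 = 8572
EV(B) = 0.35 × 18600 + 0.63 × 18800 + 0.02 × 14500 = 6510 + 11844 + 290 = 18644
Overall = 0.06 × 8572 + 0.94 × 18644 = 514.32 + 17525.36 = 18039.68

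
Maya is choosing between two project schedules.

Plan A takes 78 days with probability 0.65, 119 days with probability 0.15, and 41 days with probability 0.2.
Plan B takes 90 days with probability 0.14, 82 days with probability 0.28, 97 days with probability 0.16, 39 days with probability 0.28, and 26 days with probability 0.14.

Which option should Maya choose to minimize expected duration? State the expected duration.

Plan B (65.64 days)

Plan A = 0.65 × 78 + 0.15 × 119 + 0.2 × 41 = 50.7 + 17.85 + 8.2 = 76.75
Plan B = 0.14 × 90 + 0.28 × 82 + 0.16 × 97 + 0.28 × 39 + 0.14 × 26 = 12.6 + 22.96 + 15.52 + 10.92 + 3.64 = 65.64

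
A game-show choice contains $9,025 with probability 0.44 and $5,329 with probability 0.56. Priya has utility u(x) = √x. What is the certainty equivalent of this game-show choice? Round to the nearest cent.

E[u] = 0.44·√9025 + 0.56·√5329 = 0.44·95 + 0.56·73 = 82.68
CE = (82.68)² = 6835.9824

$6,835.98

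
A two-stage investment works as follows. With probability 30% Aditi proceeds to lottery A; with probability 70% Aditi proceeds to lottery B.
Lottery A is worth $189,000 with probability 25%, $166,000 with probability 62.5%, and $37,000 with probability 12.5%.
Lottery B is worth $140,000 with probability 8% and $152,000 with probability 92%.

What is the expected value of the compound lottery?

$152,415.50

EV(A) = 0.25 × 189000 + 0.625 × 166000 + 0.125 × 37000 = 47250 + 103750 + 4625 = 155625
EV(B) = 0.08 × 140000 + 0.92 × 152000 = 11200 + 139840 = 151040
Overall = 0.3 × 155625 + 0.7 × 151040 = 46687.5 + 105728 = 152415.5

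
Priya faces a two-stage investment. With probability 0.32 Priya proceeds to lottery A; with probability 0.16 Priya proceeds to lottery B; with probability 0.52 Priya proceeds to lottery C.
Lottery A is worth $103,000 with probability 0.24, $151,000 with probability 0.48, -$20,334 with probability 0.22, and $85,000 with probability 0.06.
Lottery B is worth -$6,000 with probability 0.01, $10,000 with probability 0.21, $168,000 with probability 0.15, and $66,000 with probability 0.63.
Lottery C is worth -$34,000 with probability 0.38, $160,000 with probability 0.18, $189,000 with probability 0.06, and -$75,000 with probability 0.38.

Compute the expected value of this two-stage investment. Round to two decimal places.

$41,650.09

EV(A) = 0.24 × 103000 + 0.48 × 151000 + 0.22 × (-20334) + 0.06 × 85000 = 24720 + 72480 − 4473.48 + 5100 = 97826.52
EV(B) = 0.01 × (-6000) + 0.21 × 10000 + 0.15 × 168000 + 0.63 × 66000 = -60 + 2100 + 25200 + 41580 = 68820
EV(C) = 0.38 × (-34000) + 0.18 × 160000 + 0.06 × 189000 + 0.38 × (-75000) = -12920 + 28800 + 11340 − 28500 = -1280
Overall = 0.32 × 97826.52 + 0.16 × 68820 + 0.52 × (-1280) = 31304.4864 + 11011.2 − 665.6 = 41650.0864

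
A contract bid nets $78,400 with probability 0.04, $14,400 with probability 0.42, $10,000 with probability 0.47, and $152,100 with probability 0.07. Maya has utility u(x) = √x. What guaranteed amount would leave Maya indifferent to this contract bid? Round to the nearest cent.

E[u] = 0.04·√78400 + 0.42·√14400 + 0.47·√10000 + 0.07·√152100 = 0.04·280 + 0.42·120 + 0.47·100 + 0.07·390 = 135.9
CE = (135.9)² = 18468.81

$18,468.81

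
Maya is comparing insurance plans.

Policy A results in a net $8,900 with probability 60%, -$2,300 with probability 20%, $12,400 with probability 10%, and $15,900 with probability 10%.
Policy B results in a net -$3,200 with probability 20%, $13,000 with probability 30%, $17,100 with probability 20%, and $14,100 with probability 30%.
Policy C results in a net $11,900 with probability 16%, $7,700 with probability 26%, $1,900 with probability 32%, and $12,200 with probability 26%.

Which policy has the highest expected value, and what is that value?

Policy A = 0.6 × 8900 + 0.2 × (-2300) + 0.1 × 12400 + 0.1 × 15900 = 5340 − 460 + 1240 + 1590 = 7710
Policy B = 0.2 × (-3200) + 0.3 × 13000 + 0.2 × 17100 + 0.3 × 14100 = -640 + 3900 + 3420 + 4230 = 10910
Policy C = 0.16 × 11900 + 0.26 × 7700 + 0.32 × 1900 + 0.26 × 12200 = 1904 + 2002 + 608 + 3172 = 7686

Policy B ($10,910)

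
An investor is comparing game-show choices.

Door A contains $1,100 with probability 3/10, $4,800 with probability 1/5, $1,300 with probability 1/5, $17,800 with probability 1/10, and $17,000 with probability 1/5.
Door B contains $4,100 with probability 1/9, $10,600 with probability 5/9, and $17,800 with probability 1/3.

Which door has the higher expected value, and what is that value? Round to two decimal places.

Door B ($12,277.78)

Door A = 3/10 × 1100 + 1/5 × 4800 + 1/5 × 1300 + 1/10 × 17800 + 1/5 × 17000 = 330 + 960 + 260 + 1780 + 3400 = 6730
Door B = 1/9 × 4100 + 5/9 × 10600 + 1/3 × 17800 = 455.5556 + 5888.8889 + 5933.3333 = 12277.7778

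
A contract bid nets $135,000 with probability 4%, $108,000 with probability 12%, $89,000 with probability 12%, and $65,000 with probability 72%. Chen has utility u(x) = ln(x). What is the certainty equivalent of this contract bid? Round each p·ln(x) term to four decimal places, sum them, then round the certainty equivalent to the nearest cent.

E[u] = 0.04·ln(135000) + 0.12·ln(108000) + 0.12·ln(89000) + 0.72·ln(65000) = 0.4725 + 1.3908 + 1.3676 + 7.9791 = 11.2100
CE = e^11.2100 ≈ 73865.41

$73,865.41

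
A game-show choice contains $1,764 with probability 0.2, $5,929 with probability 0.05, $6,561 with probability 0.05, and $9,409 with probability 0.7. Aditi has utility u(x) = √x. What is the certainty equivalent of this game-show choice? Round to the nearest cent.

E[u] = 0.2·√1764 + 0.05·√5929 + 0.05·√6561 + 0.7·√9409 = 0.2·42 + 0.05·77 + 0.05·81 + 0.7·97 = 84.2
CE = (84.2)² = 7089.64

$7,089.64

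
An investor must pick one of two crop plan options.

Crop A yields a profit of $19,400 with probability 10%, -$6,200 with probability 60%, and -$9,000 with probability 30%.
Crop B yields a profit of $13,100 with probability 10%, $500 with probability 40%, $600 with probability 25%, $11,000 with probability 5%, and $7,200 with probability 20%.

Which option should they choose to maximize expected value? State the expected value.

Crop B ($3,650)

Crop A = 0.1 × 19400 + 0.6 × (-6200) + 0.3 × (-9000) = 1940 − 3720 − 2700 = -4480
Crop B = 0.1 × 13100 + 0.4 × 500 + 0.25 × 600 + 0.05 × 11000 + 0.2 × 7200 = 1310 + 200 + 150 + 550 + 1440 = 3650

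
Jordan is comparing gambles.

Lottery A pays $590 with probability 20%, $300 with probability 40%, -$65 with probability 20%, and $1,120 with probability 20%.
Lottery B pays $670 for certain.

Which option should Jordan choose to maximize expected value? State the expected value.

Lottery A = 0.2 × 590 + 0.4 × 300 + 0.2 × (-65) + 0.2 × 1120 = 118 + 120 − 13 + 224 = 449
Lottery B: 670 (certain)

Lottery B ($670)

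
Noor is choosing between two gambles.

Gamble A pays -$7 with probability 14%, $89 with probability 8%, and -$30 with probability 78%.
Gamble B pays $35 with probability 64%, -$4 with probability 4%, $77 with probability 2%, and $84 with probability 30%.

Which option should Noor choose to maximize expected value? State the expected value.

Gamble B ($48.98)

Gamble A = 0.14 × (-7) + 0.08 × 89 + 0.78 × (-30) = -0.98 + 7.12 − 23.4 = -17.26
Gamble B = 0.64 × 35 + 0.04 × (-4) + 0.02 × 77 + 0.3 × 84 = 22.4 − 0.16 + 1.54 + 25.2 = 48.98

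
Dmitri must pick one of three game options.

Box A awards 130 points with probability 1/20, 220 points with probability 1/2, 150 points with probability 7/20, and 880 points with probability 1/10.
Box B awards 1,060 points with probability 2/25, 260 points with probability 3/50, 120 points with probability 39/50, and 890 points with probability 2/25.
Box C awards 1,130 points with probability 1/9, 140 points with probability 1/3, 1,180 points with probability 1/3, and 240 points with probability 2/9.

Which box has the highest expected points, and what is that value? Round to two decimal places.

Box C (618.89 points)

Box A = 1/20 × 130 + 1/2 × 220 + 7/20 × 150 + 1/10 × 880 = 6.5 + 110 + 52.5 + 88 = 257
Box B = 2/25 × 1060 + 3/50 × 260 + 39/50 × 120 + 2/25 × 890 = 84.8 + 15.6 + 93.6 + 71.2 = 265.2
Box C = 1/9 × 1130 + 1/3 × 140 + 1/3 × 1180 + 2/9 × 240 = 125.5556 + 46.6667 + 393.3333 + 53.3333 = 618.8889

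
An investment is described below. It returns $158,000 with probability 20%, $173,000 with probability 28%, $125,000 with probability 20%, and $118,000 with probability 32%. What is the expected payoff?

EV = 0.2 × 158000 + 0.28 × 173000 + 0.2 × 125000 + 0.32 × 118000 = 31600 + 48440 + 25000 + 37760 = 142800

$142,800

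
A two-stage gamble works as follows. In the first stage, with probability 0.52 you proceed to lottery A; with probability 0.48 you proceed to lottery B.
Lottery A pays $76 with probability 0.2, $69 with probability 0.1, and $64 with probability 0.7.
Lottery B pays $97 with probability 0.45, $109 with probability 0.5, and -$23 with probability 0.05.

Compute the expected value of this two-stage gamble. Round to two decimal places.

EV(A) = 0.2 × 76 + 0.1 × 69 + 0.7 × 64 = 15.2 + 6.9 + 44.8 = 66.9
EV(B) = 0.45 × 97 + 0.5 × 109 + 0.05 × (-23) = 43.65 + 54.5 − 1.15 = 97
Overall = 0.52 × 66.9 + 0.48 × 97 = 34.788 + 46.56 = 81.348

$81.35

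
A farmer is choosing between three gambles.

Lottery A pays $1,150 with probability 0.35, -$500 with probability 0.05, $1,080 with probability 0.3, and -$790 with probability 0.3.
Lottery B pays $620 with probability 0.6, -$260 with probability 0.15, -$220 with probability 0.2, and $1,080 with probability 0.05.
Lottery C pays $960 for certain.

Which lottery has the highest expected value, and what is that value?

Lottery A = 0.35 × 1150 + 0.05 × (-500) + 0.3 × 1080 + 0.3 × (-790) = 402.5 − 25 + 324 − 237 = 464.5
Lottery B = 0.6 × 620 + 0.15 × (-260) + 0.2 × (-220) + 0.05 × 1080 = 372 − 39 − 44 + 54 = 343
Lottery C: 960 (certain)

Lottery C ($960)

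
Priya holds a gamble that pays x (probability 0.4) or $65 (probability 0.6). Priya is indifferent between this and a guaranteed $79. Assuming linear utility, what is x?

x = $100

0.4·x + 0.6·65 = 79
0.4·x = 79 − 39 = 40
x = 40 / 0.4 = 100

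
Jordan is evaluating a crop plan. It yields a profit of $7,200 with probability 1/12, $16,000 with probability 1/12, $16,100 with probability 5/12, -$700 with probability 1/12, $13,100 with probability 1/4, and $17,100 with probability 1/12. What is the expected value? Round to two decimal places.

EV = 1/12 × 7200 + 1/12 × 16000 + 5/12 × 16100 + 1/12 × (-700) + 1/4 × 13100 + 1/12 × 17100 = 600 + 1333.3333 + 6708.3333 − 58.3333 + 3275 + 1425 = 13283.3333

$13,283.33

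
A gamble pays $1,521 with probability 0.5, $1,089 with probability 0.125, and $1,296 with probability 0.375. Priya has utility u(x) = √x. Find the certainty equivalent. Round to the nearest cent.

$1,378.27

E[u] = 0.5·√1521 + 0.125·√1089 + 0.375·√1296 = 0.5·39 + 0.125·33 + 0.375·36 = 37.125
CE = (37.125)² = 1378.265625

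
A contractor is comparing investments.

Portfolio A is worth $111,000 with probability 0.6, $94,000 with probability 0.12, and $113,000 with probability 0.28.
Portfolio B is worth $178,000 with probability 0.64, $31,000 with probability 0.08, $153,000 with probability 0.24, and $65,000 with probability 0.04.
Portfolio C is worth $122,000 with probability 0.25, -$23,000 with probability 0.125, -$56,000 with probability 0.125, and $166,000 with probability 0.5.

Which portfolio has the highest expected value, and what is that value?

Portfolio A = 0.6 × 111000 + 0.12 × 94000 + 0.28 × 113000 = 66600 + 11280 + 31640 = 109520
Portfolio B = 0.64 × 178000 + 0.08 × 31000 + 0.24 × 153000 + 0.04 × 65000 = 113920 + 2480 + 36720 + 2600 = 155720
Portfolio C = 0.25 × 122000 + 0.125 × (-23000) + 0.125 × (-56000) + 0.5 × 166000 = 30500 − 2875 − 7000 + 83000 = 103625

Portfolio B ($155,720)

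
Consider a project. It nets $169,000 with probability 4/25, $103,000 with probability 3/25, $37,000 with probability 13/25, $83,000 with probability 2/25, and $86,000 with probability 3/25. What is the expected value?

$75,600

EV = 4/25 × 169000 + 3/25 × 103000 + 13/25 × 37000 + 2/25 × 83000 + 3/25 × 86000 = 27040 + 12360 + 19240 + 6640 + 10320 = 75600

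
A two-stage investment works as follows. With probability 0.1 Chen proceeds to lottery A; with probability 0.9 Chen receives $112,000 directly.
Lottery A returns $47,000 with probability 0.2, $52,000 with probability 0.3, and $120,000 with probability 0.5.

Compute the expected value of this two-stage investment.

$109,300

EV(A) = 0.2 × 47000 + 0.3 × 52000 + 0.5 × 120000 = 9400 + 15600 + 60000 = 85000
Branch B: 112000 (certain)
Overall = 0.1 × 85000 + 0.9 × 112000 = 8500 + 100800 = 109300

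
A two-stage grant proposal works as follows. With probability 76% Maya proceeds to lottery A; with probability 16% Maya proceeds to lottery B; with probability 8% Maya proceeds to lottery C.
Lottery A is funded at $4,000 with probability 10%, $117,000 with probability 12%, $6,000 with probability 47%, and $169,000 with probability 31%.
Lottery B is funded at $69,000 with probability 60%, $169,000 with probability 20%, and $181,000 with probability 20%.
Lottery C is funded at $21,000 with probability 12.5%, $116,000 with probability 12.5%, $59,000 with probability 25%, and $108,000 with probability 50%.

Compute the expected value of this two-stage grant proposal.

$77,628

EV(A) = 0.1 × 4000 + 0.12 × 117000 + 0.47 × 6000 + 0.31 × 169000 = 400 + 14040 + 2820 + 52390 = 69650
EV(B) = 0.6 × 69000 + 0.2 × 169000 + 0.2 × 181000 = 41400 + 33800 + 36200 = 111400
EV(C) = 0.125 × 21000 + 0.125 × 116000 + 0.25 × 59000 + 0.5 × 108000 = 2625 + 14500 + 14750 + 54000 = 85875
Overall = 0.76 × 69650 + 0.16 × 111400 + 0.08 × 85875 = 52934 + 17824 + 6870 = 77628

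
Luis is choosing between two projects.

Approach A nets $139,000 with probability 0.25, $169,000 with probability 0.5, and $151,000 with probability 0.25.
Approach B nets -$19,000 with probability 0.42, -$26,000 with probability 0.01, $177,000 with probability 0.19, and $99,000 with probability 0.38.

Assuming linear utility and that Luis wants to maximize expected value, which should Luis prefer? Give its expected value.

Approach A = 0.25 × 139000 + 0.5 × 169000 + 0.25 × 151000 = 34750 + 84500 + 37750 = 157000
Approach B = 0.42 × (-19000) + 0.01 × (-26000) + 0.19 × 177000 + 0.38 × 99000 = -7980 − 260 + 33630 + 37620 = 63010

Approach A ($157,000)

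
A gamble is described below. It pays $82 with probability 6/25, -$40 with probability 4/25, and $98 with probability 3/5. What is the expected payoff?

$72.08

EV = 6/25 × 82 + 4/25 × (-40) + 3/5 × 98 = 19.68 − 6.4 + 58.8 = 72.08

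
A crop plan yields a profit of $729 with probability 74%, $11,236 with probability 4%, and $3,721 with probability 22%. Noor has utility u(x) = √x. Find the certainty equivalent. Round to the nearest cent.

$1,416.77

E[u] = 0.74·√729 + 0.04·√11236 + 0.22·√3721 = 0.74·27 + 0.04·106 + 0.22·61 = 37.64
CE = (37.64)² = 1416.7696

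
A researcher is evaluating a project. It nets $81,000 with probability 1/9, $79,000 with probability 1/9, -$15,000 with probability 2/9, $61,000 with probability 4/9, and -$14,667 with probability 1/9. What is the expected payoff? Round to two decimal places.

EV = 1/9 × 81000 + 1/9 × 79000 + 2/9 × (-15000) + 4/9 × 61000 + 1/9 × (-14667) = 9000 + 8777.7778 − 3333.3333 + 27111.1111 − 1629.6667 = 39925.8889

$39,925.89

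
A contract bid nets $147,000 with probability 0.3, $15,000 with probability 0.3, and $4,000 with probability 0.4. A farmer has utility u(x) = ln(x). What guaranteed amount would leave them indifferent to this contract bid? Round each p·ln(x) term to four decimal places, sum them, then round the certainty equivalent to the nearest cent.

E[u] = 0.3·ln(147000) + 0.3·ln(15000) + 0.4·ln(4000) = 3.5695 + 2.8847 + 3.3176 = 9.7718
CE = e^9.7718 ≈ 17532.30

$17,532.30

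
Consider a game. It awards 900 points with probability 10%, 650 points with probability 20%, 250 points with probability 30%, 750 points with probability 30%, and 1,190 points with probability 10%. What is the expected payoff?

EV = 0.1 × 900 + 0.2 × 650 + 0.3 × 250 + 0.3 × 750 + 0.1 × 1190 = 90 + 130 + 75 + 225 + 119 = 639

639 points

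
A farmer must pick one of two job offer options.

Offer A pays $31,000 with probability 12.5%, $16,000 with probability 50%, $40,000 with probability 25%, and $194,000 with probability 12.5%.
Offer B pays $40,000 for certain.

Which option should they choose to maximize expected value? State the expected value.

Offer A = 0.125 × 31000 + 0.5 × 16000 + 0.25 × 40000 + 0.125 × 194000 = 3875 + 8000 + 10000 + 24250 = 46125
Offer B: 40000 (certain)

Offer A ($46,125)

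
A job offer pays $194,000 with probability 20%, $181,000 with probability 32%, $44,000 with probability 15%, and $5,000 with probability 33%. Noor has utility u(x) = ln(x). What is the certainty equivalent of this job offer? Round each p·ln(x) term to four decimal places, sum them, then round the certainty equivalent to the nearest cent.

$45,415.10

E[u] = 0.2·ln(194000) + 0.32·ln(181000) + 0.15·ln(44000) + 0.33·ln(5000) = 2.4351 + 3.8740 + 1.6038 + 2.8107 = 10.7236
CE = e^10.7236 ≈ 45415.10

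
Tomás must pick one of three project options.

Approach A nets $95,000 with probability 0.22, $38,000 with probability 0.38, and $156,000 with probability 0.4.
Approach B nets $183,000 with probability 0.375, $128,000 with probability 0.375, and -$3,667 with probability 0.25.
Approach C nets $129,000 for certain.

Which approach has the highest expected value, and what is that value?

Approach C ($129,000)

Approach A = 0.22 × 95000 + 0.38 × 38000 + 0.4 × 156000 = 20900 + 14440 + 62400 = 97740
Approach B = 0.375 × 183000 + 0.375 × 128000 + 0.25 × (-3667) = 68625 + 48000 − 916.75 = 115708.25
Approach C: 129000 (certain)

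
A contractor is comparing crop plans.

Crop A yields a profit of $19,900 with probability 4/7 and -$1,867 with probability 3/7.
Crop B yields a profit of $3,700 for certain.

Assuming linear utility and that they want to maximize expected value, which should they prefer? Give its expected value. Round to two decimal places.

Crop A ($10,571.29)

Crop A = 4/7 × 19900 + 3/7 × (-1867) = 11371.4286 − 800.1429 = 10571.2857
Crop B: 3700 (certain)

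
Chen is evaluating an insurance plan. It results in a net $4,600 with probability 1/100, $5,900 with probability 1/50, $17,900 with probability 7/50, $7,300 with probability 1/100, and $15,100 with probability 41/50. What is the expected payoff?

$15,125

EV = 1/100 × 4600 + 1/50 × 5900 + 7/50 × 17900 + 1/100 × 7300 + 41/50 × 15100 = 46 + 118 + 2506 + 73 + 12382 = 15125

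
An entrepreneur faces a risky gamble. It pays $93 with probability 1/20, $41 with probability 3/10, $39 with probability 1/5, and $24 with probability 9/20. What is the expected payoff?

EV = 1/20 × 93 + 3/10 × 41 + 1/5 × 39 + 9/20 × 24 = 4.65 + 12.3 + 7.8 + 10.8 = 35.55

$35.55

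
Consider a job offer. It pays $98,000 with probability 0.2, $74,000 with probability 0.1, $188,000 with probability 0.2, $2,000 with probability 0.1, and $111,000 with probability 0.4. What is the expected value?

EV = 0.2 × 98000 + 0.1 × 74000 + 0.2 × 188000 + 0.1 × 2000 + 0.4 × 111000 = 19600 + 7400 + 37600 + 200 + 44400 = 109200

$109,200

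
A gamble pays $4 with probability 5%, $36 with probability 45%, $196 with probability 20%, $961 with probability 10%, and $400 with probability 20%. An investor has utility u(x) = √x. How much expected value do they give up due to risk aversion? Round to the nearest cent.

$70.41

E[u] = 0.05·√4 + 0.45·√36 + 0.2·√196 + 0.1·√961 + 0.2·√400 = 0.05·2 + 0.45·6 + 0.2·14 + 0.1·31 + 0.2·20 = 12.7
CE = (12.7)² = 161.29
Risk premium = EV − CE = 231.7 − 161.29 = 70.41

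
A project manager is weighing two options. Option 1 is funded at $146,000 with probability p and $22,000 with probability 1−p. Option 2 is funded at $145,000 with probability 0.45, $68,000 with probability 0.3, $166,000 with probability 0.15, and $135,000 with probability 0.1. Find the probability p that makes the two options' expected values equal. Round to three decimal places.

p = 0.823

EV(Option 2) = 0.45 × 145000 + 0.3 × 68000 + 0.15 × 166000 + 0.1 × 135000 = 65250 + 20400 + 24900 + 13500 = 124050
p·146000 + (1−p)·22000 = 124050
124000p + 22000 = 124050
p = (124050 − 22000) / 124000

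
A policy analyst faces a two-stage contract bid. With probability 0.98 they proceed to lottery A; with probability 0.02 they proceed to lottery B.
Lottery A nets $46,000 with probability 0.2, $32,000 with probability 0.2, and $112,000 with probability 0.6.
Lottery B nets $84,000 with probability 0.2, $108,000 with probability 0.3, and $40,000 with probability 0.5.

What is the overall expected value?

$82,528

EV(A) = 0.2 × 46000 + 0.2 × 32000 + 0.6 × 112000 = 9200 + 6400 + 67200 = 82800
EV(B) = 0.2 × 84000 + 0.3 × 108000 + 0.5 × 40000 = 16800 + 32400 + 20000 = 69200
Overall = 0.98 × 82800 + 0.02 × 69200 = 81144 + 1384 = 82528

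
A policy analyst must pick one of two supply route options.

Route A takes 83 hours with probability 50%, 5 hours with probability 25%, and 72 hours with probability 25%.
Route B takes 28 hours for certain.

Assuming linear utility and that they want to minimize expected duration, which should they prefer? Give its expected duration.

Route B (28 hours)

Route A = 0.5 × 83 + 0.25 × 5 + 0.25 × 72 = 41.5 + 1.25 + 18 = 60.75
Route B: 28 (certain)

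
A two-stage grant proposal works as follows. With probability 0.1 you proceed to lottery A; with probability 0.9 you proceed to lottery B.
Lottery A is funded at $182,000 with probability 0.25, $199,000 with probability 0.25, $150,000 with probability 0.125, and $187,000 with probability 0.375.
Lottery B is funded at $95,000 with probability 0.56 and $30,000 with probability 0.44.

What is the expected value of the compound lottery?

EV(A) = 0.25 × 182000 + 0.25 × 199000 + 0.125 × 150000 + 0.375 × 187000 = 45500 + 49750 + 18750 + 70125 = 184125
EV(B) = 0.56 × 95000 + 0.44 × 30000 = 53200 + 13200 = 66400
Overall = 0.1 × 184125 + 0.9 × 66400 = 18412.5 + 59760 = 78172.5

$78,172.50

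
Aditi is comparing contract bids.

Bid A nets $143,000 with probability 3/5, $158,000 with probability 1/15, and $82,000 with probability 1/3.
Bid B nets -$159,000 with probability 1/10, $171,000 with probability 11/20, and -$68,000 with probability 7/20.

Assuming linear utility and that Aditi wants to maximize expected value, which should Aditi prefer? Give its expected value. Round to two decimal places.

Bid A = 3/5 × 143000 + 1/15 × 158000 + 1/3 × 82000 = 85800 + 10533.3333 + 27333.3333 = 123666.6667
Bid B = 1/10 × (-159000) + 11/20 × 171000 + 7/20 × (-68000) = -15900 + 94050 − 23800 = 54350

Bid A ($123,666.67)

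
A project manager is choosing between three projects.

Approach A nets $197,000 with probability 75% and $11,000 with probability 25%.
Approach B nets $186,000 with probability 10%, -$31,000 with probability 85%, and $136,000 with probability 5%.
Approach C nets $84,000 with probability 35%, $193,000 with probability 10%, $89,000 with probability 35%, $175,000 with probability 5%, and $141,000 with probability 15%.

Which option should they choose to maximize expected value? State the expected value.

Approach A ($150,500)

Approach A = 0.75 × 197000 + 0.25 × 11000 = 147750 + 2750 = 150500
Approach B = 0.1 × 186000 + 0.85 × (-31000) + 0.05 × 136000 = 18600 − 26350 + 6800 = -950
Approach C = 0.35 × 84000 + 0.1 × 193000 + 0.35 × 89000 + 0.05 × 175000 + 0.15 × 141000 = 29400 + 19300 + 31150 + 8750 + 21150 = 109750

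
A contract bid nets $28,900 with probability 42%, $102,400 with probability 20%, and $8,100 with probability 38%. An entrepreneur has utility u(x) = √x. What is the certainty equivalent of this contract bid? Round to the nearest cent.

$28,764.16

E[u] = 0.42·√28900 + 0.2·√102400 + 0.38·√8100 = 0.42·170 + 0.2·320 + 0.38·90 = 169.6
CE = (169.6)² = 28764.16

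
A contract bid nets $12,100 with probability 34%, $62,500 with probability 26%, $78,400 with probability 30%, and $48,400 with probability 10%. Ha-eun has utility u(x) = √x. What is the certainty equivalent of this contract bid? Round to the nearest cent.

E[u] = 0.34·√12100 + 0.26·√62500 + 0.3·√78400 + 0.1·√48400 = 0.34·110 + 0.26·250 + 0.3·280 + 0.1·220 = 208.4
CE = (208.4)² = 43430.56

$43,430.56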